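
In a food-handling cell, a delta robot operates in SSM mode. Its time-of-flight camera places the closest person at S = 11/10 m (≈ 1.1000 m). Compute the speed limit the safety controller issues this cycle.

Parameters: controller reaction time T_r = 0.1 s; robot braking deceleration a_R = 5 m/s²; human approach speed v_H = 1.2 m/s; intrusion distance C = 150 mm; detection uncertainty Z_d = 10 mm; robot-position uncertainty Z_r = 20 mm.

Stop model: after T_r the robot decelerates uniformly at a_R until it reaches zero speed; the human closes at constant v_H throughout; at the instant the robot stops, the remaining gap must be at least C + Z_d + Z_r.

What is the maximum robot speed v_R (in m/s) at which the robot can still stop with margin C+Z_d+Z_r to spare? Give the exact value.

collect terms ⇒ (1/10)·v_R² + (17/50)·v_R + (-4/5) = 0
  disc = (17/50)² − 4·(1/10)·(-4/5) = 1089/2500 ; √disc = 33/50
  v_R = (−(17/50) + 33/50) / (2·(1/10)) = 8/5 m/s
check:
T_s = v_R/a_R = (8/5)/5 = 0.3200 s
reaction-phase robot travel = 1.6000·0.1000 = 0.1600 m
robot under decel: 1.6000²/(2·5.0000) = 0.2560 m
person approaches 1.2000·(0.1000+0.3200) = 0.5040 m
C+Z_d+Z_r = 0.1500+0.0100+0.0200 = 0.1800 m
sum ≈ 0.1600+0.2560+0.5040+0.1800 ≈ 1.1000 m = S ✓

v_R_max = 8/5 m/s = 1.6000 m/s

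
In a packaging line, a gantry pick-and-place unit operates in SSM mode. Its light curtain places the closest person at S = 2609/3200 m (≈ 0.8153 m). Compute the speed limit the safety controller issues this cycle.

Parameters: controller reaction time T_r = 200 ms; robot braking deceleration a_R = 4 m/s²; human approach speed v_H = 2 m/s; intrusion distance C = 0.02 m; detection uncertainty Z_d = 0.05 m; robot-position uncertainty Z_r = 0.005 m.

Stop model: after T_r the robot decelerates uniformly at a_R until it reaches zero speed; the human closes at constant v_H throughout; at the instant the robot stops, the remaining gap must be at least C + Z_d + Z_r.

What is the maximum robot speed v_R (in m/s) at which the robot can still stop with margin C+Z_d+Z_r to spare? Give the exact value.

quadratic (1/8)·v² + (7/10)·v + (-1089/3200) = 0
  disc = (7/10)² − 4·(1/8)·(-1089/3200) = 169/256 ; √disc = 13/16
  v_R = (−(7/10) + 13/16) / (2·(1/8)) = 9/20 m/s
check:
stop time T_s = (9/20)/4 = 0.1125 s
reaction-phase robot travel = 0.4500·0.2000 = 0.0900 m
braking distance = 0.4500²/(2·4.0000) = 0.0253 m
human closes 2.0000·0.3125 = 0.6250 m
residual clearance needed = 0.0200+0.0500+0.0050 = 0.0750 m
sum ≈ 0.0900+0.0253+0.6250+0.0750 ≈ 0.8153 m = S ✓

v_R_max = 9/20 m/s = 0.4500 m/s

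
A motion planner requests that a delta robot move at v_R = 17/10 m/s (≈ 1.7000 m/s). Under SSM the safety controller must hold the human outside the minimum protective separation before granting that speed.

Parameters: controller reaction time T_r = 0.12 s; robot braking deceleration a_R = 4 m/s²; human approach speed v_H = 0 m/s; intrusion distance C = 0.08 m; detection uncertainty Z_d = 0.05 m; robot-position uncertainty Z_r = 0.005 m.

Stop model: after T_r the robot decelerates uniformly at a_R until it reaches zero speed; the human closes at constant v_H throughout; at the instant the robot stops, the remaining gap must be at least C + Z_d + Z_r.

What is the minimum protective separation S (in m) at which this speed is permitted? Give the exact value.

S_min = 2801/4000 m = 0.7003 m

braking lasts T_s = (17/10)/4 = 0.4250 s
reaction-phase robot travel = 1.7000·0.1200 = 0.2040 m
robot covers 1.7000·0.4250 − ½·4.0000·0.4250² = 0.3613 m while stopping
human closes 0.0000·0.5450 = 0.0000 m
residual clearance needed = 0.0800+0.0500+0.0050 = 0.1350 m
S_min ≈ 0.2040+0.3613+0.0000+0.1350  ⇒  S_min = 2801/4000 m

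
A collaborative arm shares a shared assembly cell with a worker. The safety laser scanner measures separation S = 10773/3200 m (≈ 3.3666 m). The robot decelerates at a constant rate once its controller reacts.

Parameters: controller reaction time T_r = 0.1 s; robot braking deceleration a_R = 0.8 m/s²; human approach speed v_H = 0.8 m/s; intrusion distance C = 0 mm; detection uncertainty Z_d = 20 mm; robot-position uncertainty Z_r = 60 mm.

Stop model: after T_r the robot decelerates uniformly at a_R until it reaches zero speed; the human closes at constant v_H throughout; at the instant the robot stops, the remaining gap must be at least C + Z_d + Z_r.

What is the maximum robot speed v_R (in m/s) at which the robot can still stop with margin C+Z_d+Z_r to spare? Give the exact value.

v_R_max = 31/20 m/s = 1.5500 m/s

at the boundary: (5/8)·v² + (11/10)·v + (-10261/3200) = 0
  disc = (11/10)² − 4·(5/8)·(-10261/3200) = 59049/6400 ; √disc = 243/80
  v_R = (−(11/10) + 243/80) / (2·(5/8)) = 31/20 m/s
check:
T_s = v_R/a_R = (31/20)/(4/5) = 1.9375 s
reaction-phase robot travel = 1.5500·0.1000 = 0.1550 m
robot under decel: 1.5500²/(2·0.8000) = 1.5016 m
human over T_r+T_s: 0.8000·(0.1000+1.9375) = 1.6300 m
residual clearance needed = 0.0000+0.0200+0.0600 = 0.0800 m
sum ≈ 0.1550+1.5016+1.6300+0.0800 ≈ 3.3666 m = S ✓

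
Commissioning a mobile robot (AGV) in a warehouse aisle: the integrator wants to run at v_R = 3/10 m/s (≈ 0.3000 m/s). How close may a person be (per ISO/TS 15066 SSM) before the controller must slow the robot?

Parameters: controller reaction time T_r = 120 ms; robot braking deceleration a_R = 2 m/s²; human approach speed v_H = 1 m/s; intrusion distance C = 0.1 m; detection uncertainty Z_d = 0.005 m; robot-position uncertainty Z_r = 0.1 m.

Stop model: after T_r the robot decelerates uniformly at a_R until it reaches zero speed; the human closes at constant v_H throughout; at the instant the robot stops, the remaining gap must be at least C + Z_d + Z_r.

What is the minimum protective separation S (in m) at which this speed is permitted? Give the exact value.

T_s = v_R/a_R = (3/10)/2 = 0.1500 s
reaction-phase robot travel = 0.3000·0.1200 = 0.0360 m
robot covers 0.3000·0.1500 − ½·2.0000·0.1500² = 0.0225 m while stopping
human over T_r+T_s: 1.0000·(0.1200+0.1500) = 0.2700 m
C+Z_d+Z_r = 0.1000+0.0050+0.1000 = 0.2050 m
S_min ≈ 0.0360+0.0225+0.2700+0.2050  ⇒  S_min = 1067/2000 m

S_min = 1067/2000 m = 0.5335 m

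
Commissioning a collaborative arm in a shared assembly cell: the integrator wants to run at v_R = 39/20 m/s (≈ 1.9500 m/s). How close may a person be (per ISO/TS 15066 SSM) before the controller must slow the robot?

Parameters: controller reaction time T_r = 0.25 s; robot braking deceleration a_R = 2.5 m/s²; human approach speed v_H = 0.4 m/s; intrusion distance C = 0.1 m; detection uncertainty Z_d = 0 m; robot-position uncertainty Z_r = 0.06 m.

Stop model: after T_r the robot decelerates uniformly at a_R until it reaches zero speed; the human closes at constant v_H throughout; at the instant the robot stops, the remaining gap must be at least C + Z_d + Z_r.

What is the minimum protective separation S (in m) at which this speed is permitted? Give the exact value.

braking lasts T_s = (39/20)/(5/2) = 0.7800 s
robot in T_r: 1.9500·0.2500 = 0.4875 m
braking distance = 1.9500²/(2·2.5000) = 0.7605 m
human closes 0.4000·1.0300 = 0.4120 m
residual clearance needed = 0.1000+0.0000+0.0600 = 0.1600 m
S_min ≈ 0.4875+0.7605+0.4120+0.1600  ⇒  S_min = 91/50 m

S_min = 91/50 m = 1.8200 m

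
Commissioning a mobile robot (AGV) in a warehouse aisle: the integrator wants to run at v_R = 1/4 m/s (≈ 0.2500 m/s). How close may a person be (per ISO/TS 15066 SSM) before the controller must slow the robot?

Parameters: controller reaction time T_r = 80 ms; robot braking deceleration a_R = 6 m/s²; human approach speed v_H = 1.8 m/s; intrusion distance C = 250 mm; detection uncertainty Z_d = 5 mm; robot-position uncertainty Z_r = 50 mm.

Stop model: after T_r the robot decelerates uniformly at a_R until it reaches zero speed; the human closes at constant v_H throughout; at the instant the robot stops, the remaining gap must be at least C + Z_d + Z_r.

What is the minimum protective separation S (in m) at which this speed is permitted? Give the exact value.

stop time T_s = (1/4)/6 = 0.0417 s
reaction-phase robot travel = 0.2500·0.0800 = 0.0200 m
braking distance = 0.2500²/(2·6.0000) = 0.0052 m
human over T_r+T_s: 1.8000·(0.0800+0.0417) = 0.2190 m
residual clearance needed = 0.2500+0.0050+0.0500 = 0.3050 m
S_min ≈ 0.0200+0.0052+0.2190+0.3050  ⇒  S_min = 13181/24000 m

S_min = 13181/24000 m = 0.5492 m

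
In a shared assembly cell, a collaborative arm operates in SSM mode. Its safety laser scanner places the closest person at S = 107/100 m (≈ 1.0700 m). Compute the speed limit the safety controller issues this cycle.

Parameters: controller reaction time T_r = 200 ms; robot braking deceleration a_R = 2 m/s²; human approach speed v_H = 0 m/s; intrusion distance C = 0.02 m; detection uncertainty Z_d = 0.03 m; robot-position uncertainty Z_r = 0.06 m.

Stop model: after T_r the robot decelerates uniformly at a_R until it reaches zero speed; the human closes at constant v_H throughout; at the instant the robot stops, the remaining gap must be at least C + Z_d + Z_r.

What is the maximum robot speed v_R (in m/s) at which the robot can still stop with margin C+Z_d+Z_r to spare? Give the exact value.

v_R_max = 8/5 m/s = 1.6000 m/s

at the boundary: (1/4)·v² + (1/5)·v + (-24/25) = 0
  disc = (1/5)² − 4·(1/4)·(-24/25) = 1 ; √disc = 1
  v_R = (−(1/5) + 1) / (2·(1/4)) = 8/5 m/s
check:
T_s = v_R/a_R = (8/5)/2 = 0.8000 s
robot in T_r: 1.6000·0.2000 = 0.3200 m
braking distance = 1.6000²/(2·2.0000) = 0.6400 m
human closes 0.0000·1.0000 = 0.0000 m
C+Z_d+Z_r = 0.0200+0.0300+0.0600 = 0.1100 m
sum ≈ 0.3200+0.6400+0.0000+0.1100 ≈ 1.0700 m = S ✓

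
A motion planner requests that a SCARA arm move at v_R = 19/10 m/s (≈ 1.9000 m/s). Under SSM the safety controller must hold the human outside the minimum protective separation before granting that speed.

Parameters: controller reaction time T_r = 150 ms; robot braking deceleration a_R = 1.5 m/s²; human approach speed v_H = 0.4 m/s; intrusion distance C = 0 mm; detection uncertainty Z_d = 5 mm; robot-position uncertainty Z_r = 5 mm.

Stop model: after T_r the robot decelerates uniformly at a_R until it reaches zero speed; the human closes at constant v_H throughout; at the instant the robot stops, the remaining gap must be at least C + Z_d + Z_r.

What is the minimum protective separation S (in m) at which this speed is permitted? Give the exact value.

T_s = v_R/a_R = (19/10)/(3/2) = 1.2667 s
robot in T_r: 1.9000·0.1500 = 0.2850 m
robot covers 1.9000·1.2667 − ½·1.5000·1.2667² = 1.2033 m while stopping
human over T_r+T_s: 0.4000·(0.1500+1.2667) = 0.5667 m
residual clearance needed = 0.0000+0.0050+0.0050 = 0.0100 m
S_min ≈ 0.2850+1.2033+0.5667+0.0100  ⇒  S_min = 413/200 m

S_min = 413/200 m = 2.0650 m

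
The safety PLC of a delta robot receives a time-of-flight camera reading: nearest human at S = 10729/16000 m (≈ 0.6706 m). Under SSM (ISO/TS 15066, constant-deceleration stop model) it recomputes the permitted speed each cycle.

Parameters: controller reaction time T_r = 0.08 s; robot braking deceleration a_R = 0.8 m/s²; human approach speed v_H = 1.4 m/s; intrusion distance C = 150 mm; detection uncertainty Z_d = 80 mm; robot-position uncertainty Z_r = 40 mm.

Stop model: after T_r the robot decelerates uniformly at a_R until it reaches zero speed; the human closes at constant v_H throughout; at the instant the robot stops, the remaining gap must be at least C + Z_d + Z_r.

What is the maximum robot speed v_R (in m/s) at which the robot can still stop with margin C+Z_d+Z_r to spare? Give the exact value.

collect terms ⇒ (5/8)·v_R² + (183/100)·v_R + (-4617/16000) = 0
  disc = (183/100)² − 4·(5/8)·(-4617/16000) = 651249/160000 ; √disc = 807/400
  v_R = (−(183/100) + 807/400) / (2·(5/8)) = 3/20 m/s
check:
T_s = v_R/a_R = (3/20)/(4/5) = 0.1875 s
robot covers v_R·T_r = 0.1500·0.0800 = 0.0120 m before braking
robot under decel: 0.1500²/(2·0.8000) = 0.0141 m
human over T_r+T_s: 1.4000·(0.0800+0.1875) = 0.3745 m
residual clearance needed = 0.1500+0.0800+0.0400 = 0.2700 m
sum ≈ 0.0120+0.0141+0.3745+0.2700 ≈ 0.6706 m = S ✓

v_R_max = 3/20 m/s = 0.1500 m/s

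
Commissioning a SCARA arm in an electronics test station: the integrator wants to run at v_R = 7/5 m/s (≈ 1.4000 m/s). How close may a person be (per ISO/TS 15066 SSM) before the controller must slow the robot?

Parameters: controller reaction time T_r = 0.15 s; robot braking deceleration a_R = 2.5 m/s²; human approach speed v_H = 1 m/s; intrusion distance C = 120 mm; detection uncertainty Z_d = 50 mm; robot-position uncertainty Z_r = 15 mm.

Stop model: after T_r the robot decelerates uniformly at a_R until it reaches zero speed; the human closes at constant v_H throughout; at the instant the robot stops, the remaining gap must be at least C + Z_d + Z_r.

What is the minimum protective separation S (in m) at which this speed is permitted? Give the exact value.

T_s = v_R/a_R = (7/5)/(5/2) = 0.5600 s
reaction-phase robot travel = 1.4000·0.1500 = 0.2100 m
braking distance = 1.4000²/(2·2.5000) = 0.3920 m
human over T_r+T_s: 1.0000·(0.1500+0.5600) = 0.7100 m
C+Z_d+Z_r = 0.1200+0.0500+0.0150 = 0.1850 m
S_min ≈ 0.2100+0.3920+0.7100+0.1850  ⇒  S_min = 1497/1000 m

S_min = 1497/1000 m = 1.4970 m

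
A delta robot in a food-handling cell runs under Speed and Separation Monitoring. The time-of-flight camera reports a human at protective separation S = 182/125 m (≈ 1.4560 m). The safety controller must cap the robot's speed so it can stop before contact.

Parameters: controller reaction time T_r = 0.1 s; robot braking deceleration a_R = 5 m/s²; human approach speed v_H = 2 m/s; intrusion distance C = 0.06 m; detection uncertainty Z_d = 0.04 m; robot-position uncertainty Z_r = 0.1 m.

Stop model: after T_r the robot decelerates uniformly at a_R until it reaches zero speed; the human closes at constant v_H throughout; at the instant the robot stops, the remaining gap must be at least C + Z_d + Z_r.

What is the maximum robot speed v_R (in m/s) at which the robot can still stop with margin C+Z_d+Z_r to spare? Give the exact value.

v_R_max = 8/5 m/s = 1.6000 m/s

collect terms ⇒ (1/10)·v_R² + (1/2)·v_R + (-132/125) = 0
  disc = (1/2)² − 4·(1/10)·(-132/125) = 1681/2500 ; √disc = 41/50
  v_R = (−(1/2) + 41/50) / (2·(1/10)) = 8/5 m/s
check:
braking lasts T_s = (8/5)/5 = 0.3200 s
reaction-phase robot travel = 1.6000·0.1000 = 0.1600 m
braking distance = 1.6000²/(2·5.0000) = 0.2560 m
human over T_r+T_s: 2.0000·(0.1000+0.3200) = 0.8400 m
margins: 0.0600+0.0400+0.1000 = 0.2000 m
sum ≈ 0.1600+0.2560+0.8400+0.2000 ≈ 1.4560 m = S ✓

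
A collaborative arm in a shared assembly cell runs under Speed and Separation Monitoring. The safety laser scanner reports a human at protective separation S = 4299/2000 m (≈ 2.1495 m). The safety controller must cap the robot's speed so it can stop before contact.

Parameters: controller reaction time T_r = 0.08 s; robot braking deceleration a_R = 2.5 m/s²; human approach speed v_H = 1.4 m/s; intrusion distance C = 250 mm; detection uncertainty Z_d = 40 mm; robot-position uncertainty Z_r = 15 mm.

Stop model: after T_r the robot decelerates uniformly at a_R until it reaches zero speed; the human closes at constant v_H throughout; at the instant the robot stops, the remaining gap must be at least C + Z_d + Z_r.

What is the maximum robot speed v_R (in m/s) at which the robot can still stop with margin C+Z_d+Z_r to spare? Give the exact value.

v_R_max = 7/4 m/s = 1.7500 m/s

at the boundary: (1/5)·v² + (16/25)·v + (-693/400) = 0
  disc = (16/25)² − 4·(1/5)·(-693/400) = 4489/2500 ; √disc = 67/50
  v_R = (−(16/25) + 67/50) / (2·(1/5)) = 7/4 m/s
check:
braking lasts T_s = (7/4)/(5/2) = 0.7000 s
robot covers v_R·T_r = 1.7500·0.0800 = 0.1400 m before braking
robot covers 1.7500·0.7000 − ½·2.5000·0.7000² = 0.6125 m while stopping
human over T_r+T_s: 1.4000·(0.0800+0.7000) = 1.0920 m
C+Z_d+Z_r = 0.2500+0.0400+0.0150 = 0.3050 m
sum ≈ 0.1400+0.6125+1.0920+0.3050 ≈ 2.1495 m = S ✓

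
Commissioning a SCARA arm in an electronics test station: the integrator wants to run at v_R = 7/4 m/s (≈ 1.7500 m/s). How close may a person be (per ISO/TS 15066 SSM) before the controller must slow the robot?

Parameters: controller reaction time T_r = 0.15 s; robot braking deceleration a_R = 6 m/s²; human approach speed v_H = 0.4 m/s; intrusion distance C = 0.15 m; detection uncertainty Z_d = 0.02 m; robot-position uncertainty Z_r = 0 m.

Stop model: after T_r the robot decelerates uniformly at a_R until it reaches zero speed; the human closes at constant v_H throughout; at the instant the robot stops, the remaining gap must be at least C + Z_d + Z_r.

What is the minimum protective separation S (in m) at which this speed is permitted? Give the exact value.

S_min = 1383/1600 m = 0.8644 m

T_s = v_R/a_R = (7/4)/6 = 0.2917 s
robot in T_r: 1.7500·0.1500 = 0.2625 m
robot covers 1.7500·0.2917 − ½·6.0000·0.2917² = 0.2552 m while stopping
human over T_r+T_s: 0.4000·(0.1500+0.2917) = 0.1767 m
margins: 0.1500+0.0200+0.0000 = 0.1700 m
S_min ≈ 0.2625+0.2552+0.1767+0.1700  ⇒  S_min = 1383/1600 m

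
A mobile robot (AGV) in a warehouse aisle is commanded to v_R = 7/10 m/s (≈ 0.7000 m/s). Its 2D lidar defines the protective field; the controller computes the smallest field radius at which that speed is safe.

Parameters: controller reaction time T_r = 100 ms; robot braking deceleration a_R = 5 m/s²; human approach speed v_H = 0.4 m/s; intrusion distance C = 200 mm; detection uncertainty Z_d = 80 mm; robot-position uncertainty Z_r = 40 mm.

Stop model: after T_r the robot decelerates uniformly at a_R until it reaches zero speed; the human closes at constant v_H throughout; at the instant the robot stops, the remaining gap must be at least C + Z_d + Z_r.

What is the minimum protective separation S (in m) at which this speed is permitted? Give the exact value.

braking lasts T_s = (7/10)/5 = 0.1400 s
reaction-phase robot travel = 0.7000·0.1000 = 0.0700 m
braking distance = 0.7000²/(2·5.0000) = 0.0490 m
human closes 0.4000·0.2400 = 0.0960 m
C+Z_d+Z_r = 0.2000+0.0800+0.0400 = 0.3200 m
S_min ≈ 0.0700+0.0490+0.0960+0.3200  ⇒  S_min = 107/200 m

S_min = 107/200 m = 0.5350 m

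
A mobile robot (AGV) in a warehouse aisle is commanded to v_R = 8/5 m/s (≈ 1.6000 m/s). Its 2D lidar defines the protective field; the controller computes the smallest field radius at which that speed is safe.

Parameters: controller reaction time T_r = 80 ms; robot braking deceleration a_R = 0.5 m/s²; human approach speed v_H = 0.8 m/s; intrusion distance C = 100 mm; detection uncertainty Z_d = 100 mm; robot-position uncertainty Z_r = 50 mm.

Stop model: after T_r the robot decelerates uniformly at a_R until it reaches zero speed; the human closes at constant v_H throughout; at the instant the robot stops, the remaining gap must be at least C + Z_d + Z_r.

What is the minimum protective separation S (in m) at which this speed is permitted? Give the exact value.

S_min = 2781/500 m = 5.5620 m

stop time T_s = (8/5)/(1/2) = 3.2000 s
robot in T_r: 1.6000·0.0800 = 0.1280 m
robot under decel: 1.6000²/(2·0.5000) = 2.5600 m
person approaches 0.8000·(0.0800+3.2000) = 2.6240 m
C+Z_d+Z_r = 0.1000+0.1000+0.0500 = 0.2500 m
S_min ≈ 0.1280+2.5600+2.6240+0.2500  ⇒  S_min = 2781/500 m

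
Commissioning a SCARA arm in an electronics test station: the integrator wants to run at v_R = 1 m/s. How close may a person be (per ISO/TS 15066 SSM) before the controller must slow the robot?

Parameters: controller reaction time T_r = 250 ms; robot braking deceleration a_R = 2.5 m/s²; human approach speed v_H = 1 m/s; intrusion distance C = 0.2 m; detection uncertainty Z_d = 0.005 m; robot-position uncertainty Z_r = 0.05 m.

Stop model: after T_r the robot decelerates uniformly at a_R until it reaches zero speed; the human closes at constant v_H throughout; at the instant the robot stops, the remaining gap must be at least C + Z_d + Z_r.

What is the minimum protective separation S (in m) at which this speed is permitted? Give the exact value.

S_min = 271/200 m = 1.3550 m

stop time T_s = 1/(5/2) = 0.4000 s
robot covers v_R·T_r = 1.0000·0.2500 = 0.2500 m before braking
robot under decel: 1.0000²/(2·2.5000) = 0.2000 m
human over T_r+T_s: 1.0000·(0.2500+0.4000) = 0.6500 m
margins: 0.2000+0.0050+0.0500 = 0.2550 m
S_min ≈ 0.2500+0.2000+0.6500+0.2550  ⇒  S_min = 271/200 m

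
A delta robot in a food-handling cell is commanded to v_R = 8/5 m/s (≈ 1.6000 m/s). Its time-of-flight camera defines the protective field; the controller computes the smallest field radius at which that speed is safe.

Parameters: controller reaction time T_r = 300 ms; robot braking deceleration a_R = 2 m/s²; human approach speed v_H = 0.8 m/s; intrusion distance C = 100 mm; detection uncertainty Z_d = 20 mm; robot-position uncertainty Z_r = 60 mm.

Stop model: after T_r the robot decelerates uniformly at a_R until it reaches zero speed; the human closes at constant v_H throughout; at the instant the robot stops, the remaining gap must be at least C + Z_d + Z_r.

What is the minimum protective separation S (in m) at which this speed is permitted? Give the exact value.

S_min = 109/50 m = 2.1800 m

stop time T_s = (8/5)/2 = 0.8000 s
robot covers v_R·T_r = 1.6000·0.3000 = 0.4800 m before braking
robot covers 1.6000·0.8000 − ½·2.0000·0.8000² = 0.6400 m while stopping
person approaches 0.8000·(0.3000+0.8000) = 0.8800 m
residual clearance needed = 0.1000+0.0200+0.0600 = 0.1800 m
S_min ≈ 0.4800+0.6400+0.8800+0.1800  ⇒  S_min = 109/50 m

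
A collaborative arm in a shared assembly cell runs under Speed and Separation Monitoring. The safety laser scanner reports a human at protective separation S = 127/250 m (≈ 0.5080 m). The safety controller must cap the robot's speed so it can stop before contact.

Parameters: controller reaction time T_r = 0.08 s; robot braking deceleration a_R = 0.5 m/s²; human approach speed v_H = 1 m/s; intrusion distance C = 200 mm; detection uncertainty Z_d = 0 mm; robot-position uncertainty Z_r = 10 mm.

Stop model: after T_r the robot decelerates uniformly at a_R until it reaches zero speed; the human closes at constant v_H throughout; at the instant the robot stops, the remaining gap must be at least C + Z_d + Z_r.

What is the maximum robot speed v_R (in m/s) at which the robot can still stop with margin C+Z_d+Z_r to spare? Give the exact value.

at the boundary: (1)·v² + (52/25)·v + (-109/500) = 0
  disc = (52/25)² − 4·(1)·(-109/500) = 3249/625 ; √disc = 57/25
  v_R = (−(52/25) + 57/25) / (2·(1)) = 1/10 m/s
check:
T_s = v_R/a_R = (1/10)/(1/2) = 0.2000 s
reaction-phase robot travel = 0.1000·0.0800 = 0.0080 m
robot under decel: 0.1000²/(2·0.5000) = 0.0100 m
human over T_r+T_s: 1.0000·(0.0800+0.2000) = 0.2800 m
residual clearance needed = 0.2000+0.0000+0.0100 = 0.2100 m
sum ≈ 0.0080+0.0100+0.2800+0.2100 ≈ 0.5080 m = S ✓

v_R_max = 1/10 m/s = 0.1000 m/s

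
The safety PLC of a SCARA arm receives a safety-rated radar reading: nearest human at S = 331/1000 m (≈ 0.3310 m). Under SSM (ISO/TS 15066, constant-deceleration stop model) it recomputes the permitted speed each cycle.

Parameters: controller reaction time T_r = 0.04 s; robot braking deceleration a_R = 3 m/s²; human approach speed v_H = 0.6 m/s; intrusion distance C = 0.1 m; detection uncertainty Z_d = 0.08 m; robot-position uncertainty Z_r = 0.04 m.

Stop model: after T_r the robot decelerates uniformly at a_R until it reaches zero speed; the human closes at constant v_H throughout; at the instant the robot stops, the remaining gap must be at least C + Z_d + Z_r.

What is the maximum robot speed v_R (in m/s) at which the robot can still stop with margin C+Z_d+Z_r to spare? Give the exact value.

v_R_max = 3/10 m/s = 0.3000 m/s

quadratic (1/6)·v² + (6/25)·v + (-87/1000) = 0
  disc = (6/25)² − 4·(1/6)·(-87/1000) = 289/2500 ; √disc = 17/50
  v_R = (−(6/25) + 17/50) / (2·(1/6)) = 3/10 m/s
check:
stop time T_s = (3/10)/3 = 0.1000 s
robot in T_r: 0.3000·0.0400 = 0.0120 m
braking distance = 0.3000²/(2·3.0000) = 0.0150 m
person approaches 0.6000·(0.0400+0.1000) = 0.0840 m
C+Z_d+Z_r = 0.1000+0.0800+0.0400 = 0.2200 m
sum ≈ 0.0120+0.0150+0.0840+0.2200 ≈ 0.3310 m = S ✓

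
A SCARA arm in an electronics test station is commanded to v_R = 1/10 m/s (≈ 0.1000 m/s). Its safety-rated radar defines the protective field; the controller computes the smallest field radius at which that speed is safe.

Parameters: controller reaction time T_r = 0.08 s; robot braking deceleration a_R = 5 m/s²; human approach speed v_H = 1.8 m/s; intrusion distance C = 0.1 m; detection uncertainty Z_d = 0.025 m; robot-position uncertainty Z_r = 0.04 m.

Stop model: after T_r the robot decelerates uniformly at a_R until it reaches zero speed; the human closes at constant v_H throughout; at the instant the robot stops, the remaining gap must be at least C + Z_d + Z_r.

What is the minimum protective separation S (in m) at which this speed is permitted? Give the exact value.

T_s = v_R/a_R = (1/10)/5 = 0.0200 s
robot covers v_R·T_r = 0.1000·0.0800 = 0.0080 m before braking
robot under decel: 0.1000²/(2·5.0000) = 0.0010 m
human closes 1.8000·0.1000 = 0.1800 m
C+Z_d+Z_r = 0.1000+0.0250+0.0400 = 0.1650 m
S_min ≈ 0.0080+0.0010+0.1800+0.1650  ⇒  S_min = 177/500 m

S_min = 177/500 m = 0.3540 m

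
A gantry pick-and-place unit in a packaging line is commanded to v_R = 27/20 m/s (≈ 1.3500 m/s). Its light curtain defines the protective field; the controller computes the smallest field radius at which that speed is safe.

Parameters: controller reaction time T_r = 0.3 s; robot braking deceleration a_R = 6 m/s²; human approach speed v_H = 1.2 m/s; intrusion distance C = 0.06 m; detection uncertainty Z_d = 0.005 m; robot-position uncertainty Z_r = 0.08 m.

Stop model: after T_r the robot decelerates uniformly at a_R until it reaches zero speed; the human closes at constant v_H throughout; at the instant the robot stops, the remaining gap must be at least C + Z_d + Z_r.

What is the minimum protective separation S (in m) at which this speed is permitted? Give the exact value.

S_min = 2131/1600 m = 1.3319 m

T_s = v_R/a_R = (27/20)/6 = 0.2250 s
reaction-phase robot travel = 1.3500·0.3000 = 0.4050 m
braking distance = 1.3500²/(2·6.0000) = 0.1519 m
human over T_r+T_s: 1.2000·(0.3000+0.2250) = 0.6300 m
C+Z_d+Z_r = 0.0600+0.0050+0.0800 = 0.1450 m
S_min ≈ 0.4050+0.1519+0.6300+0.1450  ⇒  S_min = 2131/1600 m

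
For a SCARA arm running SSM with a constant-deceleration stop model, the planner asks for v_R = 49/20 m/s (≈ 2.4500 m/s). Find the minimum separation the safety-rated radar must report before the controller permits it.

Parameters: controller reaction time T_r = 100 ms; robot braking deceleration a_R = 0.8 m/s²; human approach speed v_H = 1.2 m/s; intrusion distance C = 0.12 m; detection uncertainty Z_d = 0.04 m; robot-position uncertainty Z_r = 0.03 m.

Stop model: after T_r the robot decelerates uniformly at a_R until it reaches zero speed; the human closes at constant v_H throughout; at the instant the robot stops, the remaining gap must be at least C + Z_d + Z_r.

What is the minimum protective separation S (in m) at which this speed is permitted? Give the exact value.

S_min = 25541/3200 m = 7.9816 m

T_s = v_R/a_R = (49/20)/(4/5) = 3.0625 s
reaction-phase robot travel = 2.4500·0.1000 = 0.2450 m
robot covers 2.4500·3.0625 − ½·0.8000·3.0625² = 3.7516 m while stopping
human closes 1.2000·3.1625 = 3.7950 m
C+Z_d+Z_r = 0.1200+0.0400+0.0300 = 0.1900 m
S_min ≈ 0.2450+3.7516+3.7950+0.1900  ⇒  S_min = 25541/3200 m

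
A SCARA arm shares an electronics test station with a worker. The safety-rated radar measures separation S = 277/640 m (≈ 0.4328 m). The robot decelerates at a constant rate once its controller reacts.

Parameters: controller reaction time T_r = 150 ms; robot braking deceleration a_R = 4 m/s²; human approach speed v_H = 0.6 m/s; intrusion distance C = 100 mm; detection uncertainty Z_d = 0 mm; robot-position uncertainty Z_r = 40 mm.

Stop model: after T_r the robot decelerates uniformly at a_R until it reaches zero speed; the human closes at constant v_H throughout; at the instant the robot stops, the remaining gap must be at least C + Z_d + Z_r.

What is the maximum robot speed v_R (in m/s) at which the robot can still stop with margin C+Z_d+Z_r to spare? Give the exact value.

at the boundary: (1/8)·v² + (3/10)·v + (-649/3200) = 0
  disc = (3/10)² − 4·(1/8)·(-649/3200) = 49/256 ; √disc = 7/16
  v_R = (−(3/10) + 7/16) / (2·(1/8)) = 11/20 m/s
check:
stop time T_s = (11/20)/4 = 0.1375 s
robot covers v_R·T_r = 0.5500·0.1500 = 0.0825 m before braking
robot under decel: 0.5500²/(2·4.0000) = 0.0378 m
human closes 0.6000·0.2875 = 0.1725 m
margins: 0.1000+0.0000+0.0400 = 0.1400 m
sum ≈ 0.0825+0.0378+0.1725+0.1400 ≈ 0.4328 m = S ✓

v_R_max = 11/20 m/s = 0.5500 m/s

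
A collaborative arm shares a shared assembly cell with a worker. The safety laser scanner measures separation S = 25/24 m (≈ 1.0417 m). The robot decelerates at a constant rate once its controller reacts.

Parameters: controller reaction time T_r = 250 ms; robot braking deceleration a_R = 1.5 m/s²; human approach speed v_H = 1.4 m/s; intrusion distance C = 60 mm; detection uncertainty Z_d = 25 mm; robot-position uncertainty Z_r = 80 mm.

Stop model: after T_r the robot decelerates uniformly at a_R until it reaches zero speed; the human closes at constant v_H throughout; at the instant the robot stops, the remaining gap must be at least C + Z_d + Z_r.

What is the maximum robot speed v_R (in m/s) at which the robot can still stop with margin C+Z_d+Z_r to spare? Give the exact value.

collect terms ⇒ (1/3)·v_R² + (71/60)·v_R + (-79/150) = 0
  disc = (71/60)² − 4·(1/3)·(-79/150) = 841/400 ; √disc = 29/20
  v_R = (−(71/60) + 29/20) / (2·(1/3)) = 2/5 m/s
check:
stop time T_s = (2/5)/(3/2) = 0.2667 s
reaction-phase robot travel = 0.4000·0.2500 = 0.1000 m
robot covers 0.4000·0.2667 − ½·1.5000·0.2667² = 0.0533 m while stopping
person approaches 1.4000·(0.2500+0.2667) = 0.7233 m
C+Z_d+Z_r = 0.0600+0.0250+0.0800 = 0.1650 m
sum ≈ 0.1000+0.0533+0.7233+0.1650 ≈ 1.0417 m = S ✓

v_R_max = 2/5 m/s = 0.4000 m/s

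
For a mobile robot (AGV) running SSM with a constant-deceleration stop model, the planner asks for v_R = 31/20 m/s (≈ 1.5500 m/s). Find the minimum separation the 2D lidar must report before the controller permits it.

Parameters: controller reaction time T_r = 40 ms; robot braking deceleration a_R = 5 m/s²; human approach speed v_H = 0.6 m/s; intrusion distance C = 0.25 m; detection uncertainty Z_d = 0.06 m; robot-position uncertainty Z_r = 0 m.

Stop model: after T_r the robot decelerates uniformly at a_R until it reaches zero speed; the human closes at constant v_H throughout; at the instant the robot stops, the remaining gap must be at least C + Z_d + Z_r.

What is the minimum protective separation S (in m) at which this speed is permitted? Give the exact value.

S_min = 3289/4000 m = 0.8223 m

stop time T_s = (31/20)/5 = 0.3100 s
robot in T_r: 1.5500·0.0400 = 0.0620 m
braking distance = 1.5500²/(2·5.0000) = 0.2402 m
human closes 0.6000·0.3500 = 0.2100 m
residual clearance needed = 0.2500+0.0600+0.0000 = 0.3100 m
S_min ≈ 0.0620+0.2402+0.2100+0.3100  ⇒  S_min = 3289/4000 m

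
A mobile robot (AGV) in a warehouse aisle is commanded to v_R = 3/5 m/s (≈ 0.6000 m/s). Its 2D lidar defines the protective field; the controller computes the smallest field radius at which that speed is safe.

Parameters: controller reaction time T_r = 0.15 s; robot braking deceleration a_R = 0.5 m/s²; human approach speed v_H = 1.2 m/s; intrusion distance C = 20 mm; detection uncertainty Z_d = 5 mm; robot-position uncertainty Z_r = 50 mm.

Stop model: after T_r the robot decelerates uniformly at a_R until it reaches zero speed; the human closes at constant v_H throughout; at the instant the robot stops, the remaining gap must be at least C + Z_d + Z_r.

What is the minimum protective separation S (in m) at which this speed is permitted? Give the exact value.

stop time T_s = (3/5)/(1/2) = 1.2000 s
robot covers v_R·T_r = 0.6000·0.1500 = 0.0900 m before braking
robot covers 0.6000·1.2000 − ½·0.5000·1.2000² = 0.3600 m while stopping
human closes 1.2000·1.3500 = 1.6200 m
margins: 0.0200+0.0050+0.0500 = 0.0750 m
S_min ≈ 0.0900+0.3600+1.6200+0.0750  ⇒  S_min = 429/200 m

S_min = 429/200 m = 2.1450 m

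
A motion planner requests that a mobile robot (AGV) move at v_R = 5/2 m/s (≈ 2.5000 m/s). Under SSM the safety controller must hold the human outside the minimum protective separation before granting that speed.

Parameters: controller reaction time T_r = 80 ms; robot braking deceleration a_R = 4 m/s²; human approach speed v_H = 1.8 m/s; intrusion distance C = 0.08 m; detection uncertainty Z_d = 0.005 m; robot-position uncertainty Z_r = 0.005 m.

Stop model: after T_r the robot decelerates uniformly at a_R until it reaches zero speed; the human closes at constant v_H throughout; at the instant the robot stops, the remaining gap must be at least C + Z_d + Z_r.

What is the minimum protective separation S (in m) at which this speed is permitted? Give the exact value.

S_min = 9361/4000 m = 2.3403 m

braking lasts T_s = (5/2)/4 = 0.6250 s
robot covers v_R·T_r = 2.5000·0.0800 = 0.2000 m before braking
robot under decel: 2.5000²/(2·4.0000) = 0.7812 m
human over T_r+T_s: 1.8000·(0.0800+0.6250) = 1.2690 m
C+Z_d+Z_r = 0.0800+0.0050+0.0050 = 0.0900 m
S_min ≈ 0.2000+0.7812+1.2690+0.0900  ⇒  S_min = 9361/4000 m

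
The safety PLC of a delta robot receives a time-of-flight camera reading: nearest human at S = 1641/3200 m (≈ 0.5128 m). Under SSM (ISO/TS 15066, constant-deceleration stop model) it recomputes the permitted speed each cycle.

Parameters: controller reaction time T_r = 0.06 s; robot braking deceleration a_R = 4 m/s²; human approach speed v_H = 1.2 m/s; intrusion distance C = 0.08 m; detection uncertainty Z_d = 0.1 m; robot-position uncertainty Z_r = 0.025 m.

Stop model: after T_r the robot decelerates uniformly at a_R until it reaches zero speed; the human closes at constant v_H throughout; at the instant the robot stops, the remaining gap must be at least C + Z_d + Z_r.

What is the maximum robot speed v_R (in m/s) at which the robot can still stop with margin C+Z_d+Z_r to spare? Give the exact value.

at the boundary: (1/8)·v² + (9/25)·v + (-3773/16000) = 0
  disc = (9/25)² − 4·(1/8)·(-3773/16000) = 39601/160000 ; √disc = 199/400
  v_R = (−(9/25) + 199/400) / (2·(1/8)) = 11/20 m/s
check:
braking lasts T_s = (11/20)/4 = 0.1375 s
robot covers v_R·T_r = 0.5500·0.0600 = 0.0330 m before braking
robot covers 0.5500·0.1375 − ½·4.0000·0.1375² = 0.0378 m while stopping
human closes 1.2000·0.1975 = 0.2370 m
margins: 0.0800+0.1000+0.0250 = 0.2050 m
sum ≈ 0.0330+0.0378+0.2370+0.2050 ≈ 0.5128 m = S ✓

v_R_max = 11/20 m/s = 0.5500 m/s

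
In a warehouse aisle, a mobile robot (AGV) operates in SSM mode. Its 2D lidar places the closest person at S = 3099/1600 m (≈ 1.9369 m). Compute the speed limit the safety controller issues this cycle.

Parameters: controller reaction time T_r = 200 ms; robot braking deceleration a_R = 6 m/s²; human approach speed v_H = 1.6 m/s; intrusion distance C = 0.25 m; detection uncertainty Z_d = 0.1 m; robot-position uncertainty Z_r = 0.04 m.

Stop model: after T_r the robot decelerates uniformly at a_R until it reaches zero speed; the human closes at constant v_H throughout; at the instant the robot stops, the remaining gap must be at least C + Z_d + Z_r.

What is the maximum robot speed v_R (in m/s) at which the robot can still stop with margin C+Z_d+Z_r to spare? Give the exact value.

v_R_max = 39/20 m/s = 1.9500 m/s

collect terms ⇒ (1/12)·v_R² + (7/15)·v_R + (-1963/1600) = 0
  disc = (7/15)² − 4·(1/12)·(-1963/1600) = 361/576 ; √disc = 19/24
  v_R = (−(7/15) + 19/24) / (2·(1/12)) = 39/20 m/s
check:
braking lasts T_s = (39/20)/6 = 0.3250 s
robot covers v_R·T_r = 1.9500·0.2000 = 0.3900 m before braking
robot covers 1.9500·0.3250 − ½·6.0000·0.3250² = 0.3169 m while stopping
person approaches 1.6000·(0.2000+0.3250) = 0.8400 m
C+Z_d+Z_r = 0.2500+0.1000+0.0400 = 0.3900 m
sum ≈ 0.3900+0.3169+0.8400+0.3900 ≈ 1.9369 m = S ✓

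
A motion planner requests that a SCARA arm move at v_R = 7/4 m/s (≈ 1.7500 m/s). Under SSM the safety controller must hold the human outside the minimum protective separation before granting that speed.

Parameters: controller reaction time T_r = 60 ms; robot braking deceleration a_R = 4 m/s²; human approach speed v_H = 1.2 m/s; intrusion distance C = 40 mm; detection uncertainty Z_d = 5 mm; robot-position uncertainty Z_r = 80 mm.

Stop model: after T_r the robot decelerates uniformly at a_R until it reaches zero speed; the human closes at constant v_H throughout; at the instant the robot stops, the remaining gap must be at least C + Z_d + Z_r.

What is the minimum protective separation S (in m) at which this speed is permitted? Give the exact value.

braking lasts T_s = (7/4)/4 = 0.4375 s
robot covers v_R·T_r = 1.7500·0.0600 = 0.1050 m before braking
braking distance = 1.7500²/(2·4.0000) = 0.3828 m
human over T_r+T_s: 1.2000·(0.0600+0.4375) = 0.5970 m
margins: 0.0400+0.0050+0.0800 = 0.1250 m
S_min ≈ 0.1050+0.3828+0.5970+0.1250  ⇒  S_min = 19357/16000 m

S_min = 19357/16000 m = 1.2098 m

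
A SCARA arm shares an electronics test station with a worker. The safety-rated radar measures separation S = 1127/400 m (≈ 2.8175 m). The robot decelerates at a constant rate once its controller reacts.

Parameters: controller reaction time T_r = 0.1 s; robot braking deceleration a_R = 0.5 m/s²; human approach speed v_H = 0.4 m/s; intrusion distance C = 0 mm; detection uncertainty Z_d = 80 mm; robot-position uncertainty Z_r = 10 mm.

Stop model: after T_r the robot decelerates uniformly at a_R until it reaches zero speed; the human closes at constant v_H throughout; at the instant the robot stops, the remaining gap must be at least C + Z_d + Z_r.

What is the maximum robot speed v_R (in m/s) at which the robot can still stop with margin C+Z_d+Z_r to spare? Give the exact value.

v_R_max = 5/4 m/s = 1.2500 m/s

collect terms ⇒ (1)·v_R² + (9/10)·v_R + (-43/16) = 0
  disc = (9/10)² − 4·(1)·(-43/16) = 289/25 ; √disc = 17/5
  v_R = (−(9/10) + 17/5) / (2·(1)) = 5/4 m/s
check:
T_s = v_R/a_R = (5/4)/(1/2) = 2.5000 s
robot in T_r: 1.2500·0.1000 = 0.1250 m
robot covers 1.2500·2.5000 − ½·0.5000·2.5000² = 1.5625 m while stopping
person approaches 0.4000·(0.1000+2.5000) = 1.0400 m
margins: 0.0000+0.0800+0.0100 = 0.0900 m
sum ≈ 0.1250+1.5625+1.0400+0.0900 ≈ 2.8175 m = S ✓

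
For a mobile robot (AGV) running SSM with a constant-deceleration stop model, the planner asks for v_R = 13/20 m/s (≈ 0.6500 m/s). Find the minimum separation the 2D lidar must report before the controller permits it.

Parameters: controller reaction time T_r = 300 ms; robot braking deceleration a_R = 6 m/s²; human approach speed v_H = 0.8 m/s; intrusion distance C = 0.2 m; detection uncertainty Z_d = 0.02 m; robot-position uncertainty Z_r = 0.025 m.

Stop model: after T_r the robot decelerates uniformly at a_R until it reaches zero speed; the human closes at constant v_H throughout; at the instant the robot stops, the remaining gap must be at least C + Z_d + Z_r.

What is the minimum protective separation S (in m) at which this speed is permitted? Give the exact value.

S_min = 1283/1600 m = 0.8019 m

braking lasts T_s = (13/20)/6 = 0.1083 s
robot in T_r: 0.6500·0.3000 = 0.1950 m
robot covers 0.6500·0.1083 − ½·6.0000·0.1083² = 0.0352 m while stopping
human closes 0.8000·0.4083 = 0.3267 m
margins: 0.2000+0.0200+0.0250 = 0.2450 m
S_min ≈ 0.1950+0.0352+0.3267+0.2450  ⇒  S_min = 1283/1600 m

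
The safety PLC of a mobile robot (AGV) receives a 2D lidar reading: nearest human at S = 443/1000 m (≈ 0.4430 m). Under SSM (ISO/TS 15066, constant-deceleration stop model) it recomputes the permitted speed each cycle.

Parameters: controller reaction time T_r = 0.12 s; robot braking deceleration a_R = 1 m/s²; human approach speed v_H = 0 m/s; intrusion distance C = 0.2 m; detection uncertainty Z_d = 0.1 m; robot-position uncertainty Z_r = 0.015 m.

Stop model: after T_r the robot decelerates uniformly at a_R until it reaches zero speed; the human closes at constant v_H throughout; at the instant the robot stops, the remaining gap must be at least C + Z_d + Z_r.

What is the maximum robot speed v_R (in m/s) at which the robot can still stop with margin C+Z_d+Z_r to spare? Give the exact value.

v_R_max = 2/5 m/s = 0.4000 m/s

quadratic (1/2)·v² + (3/25)·v + (-16/125) = 0
  disc = (3/25)² − 4·(1/2)·(-16/125) = 169/625 ; √disc = 13/25
  v_R = (−(3/25) + 13/25) / (2·(1/2)) = 2/5 m/s
check:
T_s = v_R/a_R = (2/5)/1 = 0.4000 s
robot in T_r: 0.4000·0.1200 = 0.0480 m
robot covers 0.4000·0.4000 − ½·1.0000·0.4000² = 0.0800 m while stopping
person approaches 0.0000·(0.1200+0.4000) = 0.0000 m
residual clearance needed = 0.2000+0.1000+0.0150 = 0.3150 m
sum ≈ 0.0480+0.0800+0.0000+0.3150 ≈ 0.4430 m = S ✓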